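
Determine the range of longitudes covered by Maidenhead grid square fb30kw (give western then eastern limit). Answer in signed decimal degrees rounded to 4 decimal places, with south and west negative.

-73.1667, -73.0833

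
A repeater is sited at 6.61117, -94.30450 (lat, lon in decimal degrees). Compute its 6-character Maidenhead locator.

EJ26uo

Add 180° to longitude and 90° to latitude: 85.6955, 96.6112.
Field: lon ⌊85.6955/20⌋ = 4 → E; lat ⌊96.6112/10⌋ = 9 → J.
Square: lon ⌊5.6955/2⌋ = 2; lat ⌊6.6112/1⌋ = 6.
Subsquare: lon ⌊1.6955/0.0833333⌋ = 20 → u; lat ⌊0.6112/0.0416667⌋ = 14 → o.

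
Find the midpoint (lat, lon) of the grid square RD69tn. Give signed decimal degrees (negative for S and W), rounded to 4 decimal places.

-50.4375, 173.6250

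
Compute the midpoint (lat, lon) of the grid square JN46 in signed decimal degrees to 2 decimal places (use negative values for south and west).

46.50, 9.00

Field J=9, N=13: +9·20° lon, +13·10° lat → SW at lon 0°, lat 40°.
Square 4, 6: +4·2° lon, +6·1° lat → SW at lon 8°, lat 46°.
Cell spans 2° lon × 1° lat. Centre is SW corner plus half of each.
latitude 46.50, longitude 9.00.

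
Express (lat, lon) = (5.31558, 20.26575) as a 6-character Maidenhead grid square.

KJ05dh

Offset from 180°W / 90°S: lon 200.2657°, lat 95.3156°.
Field (20°×10°, letters A–R): 200.2657/20 → 10 → K, 95.3156/10 → 9 → J; chars KJ.
Square (2°×1°, digits 0–9): 0.2657/2 → 0, 5.3156/1 → 5; chars 05.
Subsquare (5′×2.5′, letters a–x): 0.2657/0.0833333 → 3 → d, 0.3156/0.0416667 → 7 → h; chars dh.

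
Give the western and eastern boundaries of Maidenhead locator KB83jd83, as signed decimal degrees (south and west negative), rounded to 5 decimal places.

36.81667, 36.82500

Field K=10, B=1: +10·20° lon, +1·10° lat → SW at lon 20°, lat -80°.
Square 8, 3: +8·2° lon, +3·1° lat → SW at lon 36°, lat -77°.
Subsquare j=9, d=3: +9·0.0833333° lon, +3·0.0416667° lat → SW at lon 36.75°, lat -76.875°.
Extended square 8, 3: +8·0.00833333° lon, +3·0.00416667° lat → SW at lon 36.8167°, lat -76.8625°.
Cell spans 0.00833333° lon × 0.00416667° lat.
west 36.81667, east 36.82500.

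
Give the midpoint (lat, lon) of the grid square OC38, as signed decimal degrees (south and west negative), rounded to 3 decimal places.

-61.500, 107.000

Field O=14, C=2: +14·20° lon, +2·10° lat → SW at lon 100°, lat -70°.
Square 3, 8: +3·2° lon, +8·1° lat → SW at lon 106°, lat -62°.
Cell spans 2° lon × 1° lat. Centre is SW corner plus half of each.
latitude -61.500, longitude 107.000.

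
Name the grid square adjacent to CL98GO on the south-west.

Longitude subsquare g = 6; −1 → 5 = f.
Latitude subsquare o = 14; −1 → 13 = n.

CL98fn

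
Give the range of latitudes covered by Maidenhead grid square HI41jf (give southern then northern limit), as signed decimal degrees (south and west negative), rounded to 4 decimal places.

-8.7917, -8.7500

Field H=7, I=8: +7·20° lon, +8·10° lat → SW at lon -40°, lat -10°.
Square 4, 1: +4·2° lon, +1·1° lat → SW at lon -32°, lat -9°.
Subsquare j=9, f=5: +9·0.0833333° lon, +5·0.0416667° lat → SW at lon -31.25°, lat -8.79167°.
Cell spans 0.0833333° lon × 0.0416667° lat.
south -8.7917, north -8.7500.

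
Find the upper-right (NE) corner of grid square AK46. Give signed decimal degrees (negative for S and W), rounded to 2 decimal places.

17.00, -170.00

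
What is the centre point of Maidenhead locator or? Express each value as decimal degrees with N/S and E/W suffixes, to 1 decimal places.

Field O=14, R=17: +14·20° lon, +17·10° lat → SW at lon 100°, lat 80°.
Cell spans 20° lon × 10° lat. Centre is SW corner plus half of each.
latitude 85.0° N, longitude 110.0° E.

85.0° N, 110.0° E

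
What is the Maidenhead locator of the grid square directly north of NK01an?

Latitude subsquare n = 13; +1 → 14 = o.
The longitude characters are unchanged.

NK01ao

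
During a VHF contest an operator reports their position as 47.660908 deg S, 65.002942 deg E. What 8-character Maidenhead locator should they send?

Offset from 180°W / 90°S: lon 245.00294°, lat 42.33909°.
Field: lon ⌊245.00294/20⌋ = 12 → M; lat ⌊42.33909/10⌋ = 4 → E.
Square: lon ⌊5.00294/2⌋ = 2; lat ⌊2.33909/1⌋ = 2.
Subsquare: lon ⌊1.00294/0.0833333⌋ = 12 → m; lat ⌊0.33909/0.0416667⌋ = 8 → i.
Extended square: lon ⌊0.00294/0.00833333⌋ = 0; lat ⌊0.00576/0.00416667⌋ = 1.

ME22mi01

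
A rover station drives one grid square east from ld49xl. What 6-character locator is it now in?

LD59al

Longitude subsquare x = 23; +1 → 24, wraps to 0 = a, carry into square.
Longitude square 4; +1 → 5.
The latitude characters are unchanged.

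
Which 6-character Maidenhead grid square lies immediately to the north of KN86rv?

KN86rw

Latitude subsquare v = 21; +1 → 22 = w.
The longitude characters are unchanged.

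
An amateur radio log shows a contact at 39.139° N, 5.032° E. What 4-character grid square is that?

Offset from 180°W / 90°S: lon 185.03°, lat 129.14°.
Field: lon ⌊185.03/20⌋ = 9 → J; lat ⌊129.14/10⌋ = 12 → M.
Square: lon ⌊5.03/2⌋ = 2; lat ⌊9.14/1⌋ = 9.

JM29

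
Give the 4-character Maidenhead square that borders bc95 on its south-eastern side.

CC04

Longitude square 9; +1 → 10, wraps to 0, carry into field.
Longitude field B = 1; +1 → 2 = C.
Latitude square 5; −1 → 4.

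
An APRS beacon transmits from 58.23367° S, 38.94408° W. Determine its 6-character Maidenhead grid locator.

HD01ms

Offset from 180°W / 90°S: lon 141.0559°, lat 31.7663°.
Field: lon ⌊141.0559/20⌋ = 7 → H; lat ⌊31.7663/10⌋ = 3 → D.
Square: lon ⌊1.0559/2⌋ = 0; lat ⌊1.7663/1⌋ = 1.
Subsquare: lon ⌊1.0559/0.0833333⌋ = 12 → m; lat ⌊0.7663/0.0416667⌋ = 18 → s.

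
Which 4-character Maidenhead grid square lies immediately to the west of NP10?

NP00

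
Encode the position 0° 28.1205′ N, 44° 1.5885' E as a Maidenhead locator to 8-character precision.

LJ20al32

Add 180° to longitude and 90° to latitude: 224.02648, 90.46868.
Field: lon ⌊224.02648/20⌋ = 11 → L; lat ⌊90.46868/10⌋ = 9 → J.
Square: lon ⌊4.02648/2⌋ = 2; lat ⌊0.46868/1⌋ = 0.
Subsquare: lon ⌊0.02648/0.0833333⌋ = 0 → a; lat ⌊0.46868/0.0416667⌋ = 11 → l.
Extended square: lon ⌊0.02648/0.00833333⌋ = 3; lat ⌊0.01034/0.00416667⌋ = 2.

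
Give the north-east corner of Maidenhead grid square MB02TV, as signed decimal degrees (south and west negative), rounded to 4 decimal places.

-77.0833, 61.6667

Field M=12, B=1: +12·20° lon, +1·10° lat → SW at lon 60°, lat -80°.
Square 0, 2: +0·2° lon, +2·1° lat → SW at lon 60°, lat -78°.
Subsquare t=19, v=21: +19·0.0833333° lon, +21·0.0416667° lat → SW at lon 61.5833°, lat -77.125°.
Cell spans 0.0833333° lon × 0.0416667° lat. NE corner is SW corner plus one full cell.
latitude -77.0833, longitude 61.6667.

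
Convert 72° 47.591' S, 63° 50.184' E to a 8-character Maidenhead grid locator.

Add 180° to longitude and 90° to latitude: 243.83640, 17.20682.
Field (20°×10°, letters A–R): lon ⌊243.83640/20⌋ = 12 → M; lat ⌊17.20682/10⌋ = 1 → B.
Square (2°×1°, digits 0–9): lon ⌊3.83640/2⌋ = 1; lat ⌊7.20682/1⌋ = 7.
Subsquare (5′×2.5′, letters a–x): lon ⌊1.83640/0.0833333⌋ = 22 → w; lat ⌊0.20682/0.0416667⌋ = 4 → e.
Extended square (30″×15″, digits 0–9): lon ⌊0.00307/0.00833333⌋ = 0; lat ⌊0.04015/0.00416667⌋ = 9.

MB17we09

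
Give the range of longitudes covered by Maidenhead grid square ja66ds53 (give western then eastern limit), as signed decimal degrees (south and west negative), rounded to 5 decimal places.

Field J=9, A=0: +9·20° lon, +0·10° lat → SW at lon 0°, lat -90°.
Square 6, 6: +6·2° lon, +6·1° lat → SW at lon 12°, lat -84°.
Subsquare d=3, s=18: +3·0.0833333° lon, +18·0.0416667° lat → SW at lon 12.25°, lat -83.25°.
Extended square 5, 3: +5·0.00833333° lon, +3·0.00416667° lat → SW at lon 12.2917°, lat -83.2375°.
Cell spans 0.00833333° lon × 0.00416667° lat.
west 12.29167, east 12.30000.

12.29167, 12.30000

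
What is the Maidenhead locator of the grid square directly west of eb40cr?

EB40br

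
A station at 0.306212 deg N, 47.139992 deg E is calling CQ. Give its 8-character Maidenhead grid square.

LJ30nh63

Offset from 180°W / 90°S: lon 227.13999°, lat 90.30621°.
Field: 227.13999/20 → 11 → L, 90.30621/10 → 9 → J; chars LJ.
Square: 7.13999/2 → 3, 0.30621/1 → 0; chars 30.
Subsquare: 1.13999/0.0833333 → 13 → n, 0.30621/0.0416667 → 7 → h; chars nh.
Extended square: 0.05666/0.00833333 → 6, 0.01455/0.00416667 → 3; chars 63.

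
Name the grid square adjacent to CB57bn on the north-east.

CB57co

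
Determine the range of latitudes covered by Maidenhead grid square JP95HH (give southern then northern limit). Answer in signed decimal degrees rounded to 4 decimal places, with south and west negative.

65.2917, 65.3333

Field J=9, P=15: +9·20° lon, +15·10° lat → SW at lon 0°, lat 60°.
Square 9, 5: +9·2° lon, +5·1° lat → SW at lon 18°, lat 65°.
Subsquare h=7, h=7: +7·0.0833333° lon, +7·0.0416667° lat → SW at lon 18.5833°, lat 65.2917°.
Cell spans 0.0833333° lon × 0.0416667° lat.
south 65.2917, north 65.3333.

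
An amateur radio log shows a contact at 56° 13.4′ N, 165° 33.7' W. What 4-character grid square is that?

AO76

Shift to the Maidenhead origin (180°W, 90°S): lon 14.44, lat 146.22.
Field: 14.44/20 → 0 → A, 146.22/10 → 14 → O; chars AO.
Square: 14.44/2 → 7, 6.22/1 → 6; chars 76.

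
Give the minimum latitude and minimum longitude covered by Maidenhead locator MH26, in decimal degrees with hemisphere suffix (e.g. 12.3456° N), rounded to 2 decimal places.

Field M=12, H=7: +12·20° lon, +7·10° lat → SW at lon 60°, lat -20°.
Square 2, 6: +2·2° lon, +6·1° lat → SW at lon 64°, lat -14°.
latitude 14.00° S, longitude 64.00° E.

14.00° S, 64.00° E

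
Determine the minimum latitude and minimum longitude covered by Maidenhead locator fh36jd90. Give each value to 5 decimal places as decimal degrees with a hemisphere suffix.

13.87500° S, 73.17500° W

Field F=5, H=7: +5·20° lon, +7·10° lat → SW at lon -80°, lat -20°.
Square 3, 6: +3·2° lon, +6·1° lat → SW at lon -74°, lat -14°.
Subsquare j=9, d=3: +9·0.0833333° lon, +3·0.0416667° lat → SW at lon -73.25°, lat -13.875°.
Extended square 9, 0: +9·0.00833333° lon, +0·0.00416667° lat → SW at lon -73.175°, lat -13.875°.
latitude 13.87500° S, longitude 73.17500° W.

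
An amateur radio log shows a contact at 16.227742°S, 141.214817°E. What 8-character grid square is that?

QH03os55

Add 180° to longitude and 90° to latitude: 321.21482, 73.77226.
Field: lon ⌊321.21482/20⌋ = 16 → Q; lat ⌊73.77226/10⌋ = 7 → H.
Square: lon ⌊1.21482/2⌋ = 0; lat ⌊3.77226/1⌋ = 3.
Subsquare: lon ⌊1.21482/0.0833333⌋ = 14 → o; lat ⌊0.77226/0.0416667⌋ = 18 → s.
Extended square: lon ⌊0.04815/0.00833333⌋ = 5; lat ⌊0.02226/0.00416667⌋ = 5.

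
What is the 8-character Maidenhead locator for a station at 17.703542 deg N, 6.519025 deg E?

JK37gq28

Offset from 180°W / 90°S: lon 186.51902°, lat 107.70354°.
Field: 186.51902/20 → 9 → J, 107.70354/10 → 10 → K; chars JK.
Square: 6.51902/2 → 3, 7.70354/1 → 7; chars 37.
Subsquare: 0.51902/0.0833333 → 6 → g, 0.70354/0.0416667 → 16 → q; chars gq.
Extended square: 0.01902/0.00833333 → 2, 0.03688/0.00416667 → 8; chars 28.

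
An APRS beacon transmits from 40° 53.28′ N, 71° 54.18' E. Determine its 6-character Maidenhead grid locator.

MN50wv

Add 180° to longitude and 90° to latitude: 251.9030, 130.8880.
Field: lon ⌊251.9030/20⌋ = 12 → M; lat ⌊130.8880/10⌋ = 13 → N.
Square: lon ⌊11.9030/2⌋ = 5; lat ⌊0.8880/1⌋ = 0.
Subsquare: lon ⌊1.9030/0.0833333⌋ = 22 → w; lat ⌊0.8880/0.0416667⌋ = 21 → v.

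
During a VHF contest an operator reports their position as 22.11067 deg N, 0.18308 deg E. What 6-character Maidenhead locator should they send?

JL02cc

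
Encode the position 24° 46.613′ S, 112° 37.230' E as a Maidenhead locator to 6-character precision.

OG65hf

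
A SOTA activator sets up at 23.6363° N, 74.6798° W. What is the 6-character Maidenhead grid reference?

FL23pp

Shift to the Maidenhead origin (180°W, 90°S): lon 105.3202, lat 113.6363.
Field: lon ⌊105.3202/20⌋ = 5 → F; lat ⌊113.6363/10⌋ = 11 → L.
Square: lon ⌊5.3202/2⌋ = 2; lat ⌊3.6363/1⌋ = 3.
Subsquare: lon ⌊1.3202/0.0833333⌋ = 15 → p; lat ⌊0.6363/0.0416667⌋ = 15 → p.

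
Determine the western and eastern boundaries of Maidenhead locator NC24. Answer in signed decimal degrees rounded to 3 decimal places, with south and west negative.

84.000, 86.000

Field N=13, C=2: +13·20° lon, +2·10° lat → SW at lon 80°, lat -70°.
Square 2, 4: +2·2° lon, +4·1° lat → SW at lon 84°, lat -66°.
Cell spans 2° lon × 1° lat.
west 84.000, east 86.000.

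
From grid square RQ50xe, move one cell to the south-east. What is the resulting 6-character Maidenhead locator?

RQ60ad

Longitude subsquare x = 23; +1 → 24, wraps to 0 = a, carry into square.
Longitude square 5; +1 → 6.
Latitude subsquare e = 4; −1 → 3 = d.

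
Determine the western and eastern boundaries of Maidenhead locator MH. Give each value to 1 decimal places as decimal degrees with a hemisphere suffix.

60.0° E, 80.0° E

Field M=12, H=7: +12·20° lon, +7·10° lat → SW at lon 60°, lat -20°.
Cell spans 20° lon × 10° lat.
west 60.0° E, east 80.0° E.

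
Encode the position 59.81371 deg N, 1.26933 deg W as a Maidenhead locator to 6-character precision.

IO99it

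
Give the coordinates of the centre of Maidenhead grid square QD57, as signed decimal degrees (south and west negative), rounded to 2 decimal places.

-52.50, 151.00

Field Q=16, D=3: +16·20° lon, +3·10° lat → SW at lon 140°, lat -60°.
Square 5, 7: +5·2° lon, +7·1° lat → SW at lon 150°, lat -53°.
Cell spans 2° lon × 1° lat. Centre is SW corner plus half of each.
latitude -52.50, longitude 151.00.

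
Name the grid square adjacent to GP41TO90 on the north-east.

Longitude extended square 9; +1 → 10, wraps to 0, carry into subsquare.
Longitude subsquare t = 19; +1 → 20 = u.
Latitude extended square 0; +1 → 1.

GP41uo01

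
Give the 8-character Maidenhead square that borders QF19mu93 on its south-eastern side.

QF19nu02

Longitude extended square 9; +1 → 10, wraps to 0, carry into subsquare.
Longitude subsquare m = 12; +1 → 13 = n.
Latitude extended square 3; −1 → 2.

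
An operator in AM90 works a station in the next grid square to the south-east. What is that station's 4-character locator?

Longitude square 9; +1 → 10, wraps to 0, carry into field.
Longitude field A = 0; +1 → 1 = B.
Latitude square 0; −1 → -1, wraps to 9, carry into field.
Latitude field M = 12; −1 → 11 = L.

BL09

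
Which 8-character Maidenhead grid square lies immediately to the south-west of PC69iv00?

Longitude extended square 0; −1 → -1, wraps to 9, carry into subsquare.
Longitude subsquare i = 8; −1 → 7 = h.
Latitude extended square 0; −1 → -1, wraps to 9, carry into subsquare.
Latitude subsquare v = 21; −1 → 20 = u.

PC69hu99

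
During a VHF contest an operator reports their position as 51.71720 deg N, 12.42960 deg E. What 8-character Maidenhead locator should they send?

Offset from 180°W / 90°S: lon 192.42960°, lat 141.71720°.
Field (20°×10°, letters A–R): lon ⌊192.42960/20⌋ = 9 → J; lat ⌊141.71720/10⌋ = 14 → O.
Square (2°×1°, digits 0–9): lon ⌊12.42960/2⌋ = 6; lat ⌊1.71720/1⌋ = 1.
Subsquare (5′×2.5′, letters a–x): lon ⌊0.42960/0.0833333⌋ = 5 → f; lat ⌊0.71720/0.0416667⌋ = 17 → r.
Extended square (30″×15″, digits 0–9): lon ⌊0.01293/0.00833333⌋ = 1; lat ⌊0.00887/0.00416667⌋ = 2.

JO61fr12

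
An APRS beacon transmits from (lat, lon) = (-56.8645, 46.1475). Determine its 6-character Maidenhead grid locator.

LD33bd

Offset from 180°W / 90°S: lon 226.1475°, lat 33.1355°.
Field (20°×10°, letters A–R): lon ⌊226.1475/20⌋ = 11 → L; lat ⌊33.1355/10⌋ = 3 → D.
Square (2°×1°, digits 0–9): lon ⌊6.1475/2⌋ = 3; lat ⌊3.1355/1⌋ = 3.
Subsquare (5′×2.5′, letters a–x): lon ⌊0.1475/0.0833333⌋ = 1 → b; lat ⌊0.1355/0.0416667⌋ = 3 → d.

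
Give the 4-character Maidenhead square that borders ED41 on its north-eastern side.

ED52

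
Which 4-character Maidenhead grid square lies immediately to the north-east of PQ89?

PR90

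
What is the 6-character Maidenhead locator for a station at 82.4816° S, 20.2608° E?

Shift to the Maidenhead origin (180°W, 90°S): lon 200.2608, lat 7.5184.
Field (20°×10°, letters A–R): lon ⌊200.2608/20⌋ = 10 → K; lat ⌊7.5184/10⌋ = 0 → A.
Square (2°×1°, digits 0–9): lon ⌊0.2608/2⌋ = 0; lat ⌊7.5184/1⌋ = 7.
Subsquare (5′×2.5′, letters a–x): lon ⌊0.2608/0.0833333⌋ = 3 → d; lat ⌊0.5184/0.0416667⌋ = 12 → m.

KA07dm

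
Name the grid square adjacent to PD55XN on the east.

Longitude subsquare x = 23; +1 → 24, wraps to 0 = a, carry into square.
Longitude square 5; +1 → 6.
The latitude characters are unchanged.

PD65an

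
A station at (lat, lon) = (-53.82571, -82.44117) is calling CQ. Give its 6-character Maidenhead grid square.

ED86se

Shift to the Maidenhead origin (180°W, 90°S): lon 97.5588, lat 36.1743.
Field: lon ⌊97.5588/20⌋ = 4 → E; lat ⌊36.1743/10⌋ = 3 → D.
Square: lon ⌊17.5588/2⌋ = 8; lat ⌊6.1743/1⌋ = 6.
Subsquare: lon ⌊1.5588/0.0833333⌋ = 18 → s; lat ⌊0.1743/0.0416667⌋ = 4 → e.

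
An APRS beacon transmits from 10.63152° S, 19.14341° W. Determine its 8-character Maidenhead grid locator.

IH09ki28

Add 180° to longitude and 90° to latitude: 160.85659, 79.36848.
Field: lon ⌊160.85659/20⌋ = 8 → I; lat ⌊79.36848/10⌋ = 7 → H.
Square: lon ⌊0.85659/2⌋ = 0; lat ⌊9.36848/1⌋ = 9.
Subsquare: lon ⌊0.85659/0.0833333⌋ = 10 → k; lat ⌊0.36848/0.0416667⌋ = 8 → i.
Extended square: lon ⌊0.02326/0.00833333⌋ = 2; lat ⌊0.03515/0.00416667⌋ = 8.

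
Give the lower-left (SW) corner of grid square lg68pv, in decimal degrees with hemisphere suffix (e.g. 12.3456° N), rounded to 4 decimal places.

Field L=11, G=6: +11·20° lon, +6·10° lat → SW at lon 40°, lat -30°.
Square 6, 8: +6·2° lon, +8·1° lat → SW at lon 52°, lat -22°.
Subsquare p=15, v=21: +15·0.0833333° lon, +21·0.0416667° lat → SW at lon 53.25°, lat -21.125°.
latitude 21.1250° S, longitude 53.2500° E.

21.1250° S, 53.2500° E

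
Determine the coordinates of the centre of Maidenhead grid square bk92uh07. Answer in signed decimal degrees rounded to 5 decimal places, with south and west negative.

12.32292, -140.32917

Field B=1, K=10: +1·20° lon, +10·10° lat → SW at lon -160°, lat 10°.
Square 9, 2: +9·2° lon, +2·1° lat → SW at lon -142°, lat 12°.
Subsquare u=20, h=7: +20·0.0833333° lon, +7·0.0416667° lat → SW at lon -140.333°, lat 12.2917°.
Extended square 0, 7: +0·0.00833333° lon, +7·0.00416667° lat → SW at lon -140.333°, lat 12.3208°.
Cell spans 0.00833333° lon × 0.00416667° lat. Centre is SW corner plus half of each.
latitude 12.32292, longitude -140.32917.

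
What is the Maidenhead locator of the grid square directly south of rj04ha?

RJ03hx

Latitude subsquare a = 0; −1 → -1, wraps to 23 = x, carry into square.
Latitude square 4; −1 → 3.
The longitude characters are unchanged.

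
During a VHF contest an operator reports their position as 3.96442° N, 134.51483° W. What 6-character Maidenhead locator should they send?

Add 180° to longitude and 90° to latitude: 45.4852, 93.9644.
Field: 45.4852/20 → 2 → C, 93.9644/10 → 9 → J; chars CJ.
Square: 5.4852/2 → 2, 3.9644/1 → 3; chars 23.
Subsquare: 1.4852/0.0833333 → 17 → r, 0.9644/0.0416667 → 23 → x; chars rx.

CJ23rx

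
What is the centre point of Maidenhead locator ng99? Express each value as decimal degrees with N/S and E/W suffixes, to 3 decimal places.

Field N=13, G=6: +13·20° lon, +6·10° lat → SW at lon 80°, lat -30°.
Square 9, 9: +9·2° lon, +9·1° lat → SW at lon 98°, lat -21°.
Cell spans 2° lon × 1° lat. Centre is SW corner plus half of each.
latitude 20.500° S, longitude 99.000° E.

20.500° S, 99.000° E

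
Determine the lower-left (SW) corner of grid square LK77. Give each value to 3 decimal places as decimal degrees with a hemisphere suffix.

Field L=11, K=10: +11·20° lon, +10·10° lat → SW at lon 40°, lat 10°.
Square 7, 7: +7·2° lon, +7·1° lat → SW at lon 54°, lat 17°.
latitude 17.000° N, longitude 54.000° E.

17.000° N, 54.000° E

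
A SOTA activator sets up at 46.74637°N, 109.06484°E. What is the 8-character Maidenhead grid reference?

Shift to the Maidenhead origin (180°W, 90°S): lon 289.06484, lat 136.74637.
Field: lon ⌊289.06484/20⌋ = 14 → O; lat ⌊136.74637/10⌋ = 13 → N.
Square: lon ⌊9.06484/2⌋ = 4; lat ⌊6.74637/1⌋ = 6.
Subsquare: lon ⌊1.06484/0.0833333⌋ = 12 → m; lat ⌊0.74637/0.0416667⌋ = 17 → r.
Extended square: lon ⌊0.06484/0.00833333⌋ = 7; lat ⌊0.03804/0.00416667⌋ = 9.

ON46mr79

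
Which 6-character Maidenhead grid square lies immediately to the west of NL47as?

Longitude subsquare a = 0; −1 → -1, wraps to 23 = x, carry into square.
Longitude square 4; −1 → 3.
The latitude characters are unchanged.

NL37xs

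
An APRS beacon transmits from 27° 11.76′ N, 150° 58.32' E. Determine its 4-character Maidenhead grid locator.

QL57

Add 180° to longitude and 90° to latitude: 330.97, 117.20.
Field: 330.97/20 → 16 → Q, 117.20/10 → 11 → L; chars QL.
Square: 10.97/2 → 5, 7.20/1 → 7; chars 57.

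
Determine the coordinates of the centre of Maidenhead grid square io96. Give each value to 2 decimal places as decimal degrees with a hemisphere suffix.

56.50° N, 1.00° W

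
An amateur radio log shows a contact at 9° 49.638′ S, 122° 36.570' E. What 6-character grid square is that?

Add 180° to longitude and 90° to latitude: 302.6095, 80.1727.
Field: 302.6095/20 → 15 → P, 80.1727/10 → 8 → I; chars PI.
Square: 2.6095/2 → 1, 0.1727/1 → 0; chars 10.
Subsquare: 0.6095/0.0833333 → 7 → h, 0.1727/0.0416667 → 4 → e; chars he.

PI10he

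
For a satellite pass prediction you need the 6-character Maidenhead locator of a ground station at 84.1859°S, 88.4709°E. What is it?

Offset from 180°W / 90°S: lon 268.4709°, lat 5.8141°.
Field (20°×10°, letters A–R): lon ⌊268.4709/20⌋ = 13 → N; lat ⌊5.8141/10⌋ = 0 → A.
Square (2°×1°, digits 0–9): lon ⌊8.4709/2⌋ = 4; lat ⌊5.8141/1⌋ = 5.
Subsquare (5′×2.5′, letters a–x): lon ⌊0.4709/0.0833333⌋ = 5 → f; lat ⌊0.8141/0.0416667⌋ = 19 → t.

NA45ft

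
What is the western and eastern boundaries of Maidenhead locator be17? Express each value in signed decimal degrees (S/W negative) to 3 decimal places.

-158.000, -156.000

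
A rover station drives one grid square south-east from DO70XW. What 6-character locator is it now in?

DO80av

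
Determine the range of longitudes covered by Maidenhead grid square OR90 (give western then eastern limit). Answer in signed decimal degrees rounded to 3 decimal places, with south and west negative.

118.000, 120.000

Field O=14, R=17: +14·20° lon, +17·10° lat → SW at lon 100°, lat 80°.
Square 9, 0: +9·2° lon, +0·1° lat → SW at lon 118°, lat 80°.
Cell spans 2° lon × 1° lat.
west 118.000, east 120.000.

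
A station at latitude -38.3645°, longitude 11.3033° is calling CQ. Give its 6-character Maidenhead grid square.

JF51pp

Add 180° to longitude and 90° to latitude: 191.3033, 51.6355.
Field (20°×10°, letters A–R): 191.3033/20 → 9 → J, 51.6355/10 → 5 → F; chars JF.
Square (2°×1°, digits 0–9): 11.3033/2 → 5, 1.6355/1 → 1; chars 51.
Subsquare (5′×2.5′, letters a–x): 1.3033/0.0833333 → 15 → p, 0.6355/0.0416667 → 15 → p; chars pp.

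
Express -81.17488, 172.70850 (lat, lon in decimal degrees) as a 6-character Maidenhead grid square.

Shift to the Maidenhead origin (180°W, 90°S): lon 352.7085, lat 8.8251.
Field: 352.7085/20 → 17 → R, 8.8251/10 → 0 → A; chars RA.
Square: 12.7085/2 → 6, 8.8251/1 → 8; chars 68.
Subsquare: 0.7085/0.0833333 → 8 → i, 0.8251/0.0416667 → 19 → t; chars it.

RA68it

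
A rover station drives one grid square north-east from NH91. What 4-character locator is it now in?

OH02

Longitude square 9; +1 → 10, wraps to 0, carry into field.
Longitude field N = 13; +1 → 14 = O.
Latitude square 1; +1 → 2.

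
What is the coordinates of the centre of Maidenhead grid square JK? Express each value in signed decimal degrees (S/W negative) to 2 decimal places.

Field J=9, K=10: +9·20° lon, +10·10° lat → SW at lon 0°, lat 10°.
Cell spans 20° lon × 10° lat. Centre is SW corner plus half of each.
latitude 15.00, longitude 10.00.

15.00, 10.00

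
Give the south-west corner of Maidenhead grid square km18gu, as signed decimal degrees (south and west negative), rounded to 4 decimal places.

Field K=10, M=12: +10·20° lon, +12·10° lat → SW at lon 20°, lat 30°.
Square 1, 8: +1·2° lon, +8·1° lat → SW at lon 22°, lat 38°.
Subsquare g=6, u=20: +6·0.0833333° lon, +20·0.0416667° lat → SW at lon 22.5°, lat 38.8333°.
latitude 38.8333, longitude 22.5000.

38.8333, 22.5000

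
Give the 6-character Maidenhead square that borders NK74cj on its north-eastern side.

Longitude subsquare c = 2; +1 → 3 = d.
Latitude subsquare j = 9; +1 → 10 = k.

NK74dk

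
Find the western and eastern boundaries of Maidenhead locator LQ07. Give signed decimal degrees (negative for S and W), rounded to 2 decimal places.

40.00, 42.00

Field L=11, Q=16: +11·20° lon, +16·10° lat → SW at lon 40°, lat 70°.
Square 0, 7: +0·2° lon, +7·1° lat → SW at lon 40°, lat 77°.
Cell spans 2° lon × 1° lat.
west 40.00, east 42.00.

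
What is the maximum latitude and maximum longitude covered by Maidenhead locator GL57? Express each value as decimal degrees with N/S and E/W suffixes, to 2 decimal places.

Field G=6, L=11: +6·20° lon, +11·10° lat → SW at lon -60°, lat 20°.
Square 5, 7: +5·2° lon, +7·1° lat → SW at lon -50°, lat 27°.
Cell spans 2° lon × 1° lat. NE corner is SW corner plus one full cell.
latitude 28.00° N, longitude 48.00° W.

28.00° N, 48.00° W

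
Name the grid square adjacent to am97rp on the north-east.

AM97sq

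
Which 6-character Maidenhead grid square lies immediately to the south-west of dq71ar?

Longitude subsquare a = 0; −1 → -1, wraps to 23 = x, carry into square.
Longitude square 7; −1 → 6.
Latitude subsquare r = 17; −1 → 16 = q.

DQ61xq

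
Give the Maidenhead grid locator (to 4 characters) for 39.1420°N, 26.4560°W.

HM69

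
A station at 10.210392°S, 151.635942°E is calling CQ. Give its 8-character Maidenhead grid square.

QH59ts69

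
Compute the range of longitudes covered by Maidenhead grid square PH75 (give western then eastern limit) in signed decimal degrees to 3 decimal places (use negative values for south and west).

134.000, 136.000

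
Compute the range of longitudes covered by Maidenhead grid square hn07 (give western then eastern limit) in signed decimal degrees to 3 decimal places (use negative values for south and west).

Field H=7, N=13: +7·20° lon, +13·10° lat → SW at lon -40°, lat 40°.
Square 0, 7: +0·2° lon, +7·1° lat → SW at lon -40°, lat 47°.
Cell spans 2° lon × 1° lat.
west -40.000, east -38.000.

-40.000, -38.000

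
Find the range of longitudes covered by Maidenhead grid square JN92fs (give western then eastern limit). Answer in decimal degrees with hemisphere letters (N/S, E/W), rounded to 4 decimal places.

18.4167° E, 18.5000° E

Field J=9, N=13: +9·20° lon, +13·10° lat → SW at lon 0°, lat 40°.
Square 9, 2: +9·2° lon, +2·1° lat → SW at lon 18°, lat 42°.
Subsquare f=5, s=18: +5·0.0833333° lon, +18·0.0416667° lat → SW at lon 18.4167°, lat 42.75°.
Cell spans 0.0833333° lon × 0.0416667° lat.
west 18.4167° E, east 18.5000° E.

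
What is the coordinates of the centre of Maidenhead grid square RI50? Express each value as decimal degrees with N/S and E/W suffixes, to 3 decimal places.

Field R=17, I=8: +17·20° lon, +8·10° lat → SW at lon 160°, lat -10°.
Square 5, 0: +5·2° lon, +0·1° lat → SW at lon 170°, lat -10°.
Cell spans 2° lon × 1° lat. Centre is SW corner plus half of each.
latitude 9.500° S, longitude 171.000° E.

9.500° S, 171.000° E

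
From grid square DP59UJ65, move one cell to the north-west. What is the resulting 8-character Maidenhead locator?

Longitude extended square 6; −1 → 5.
Latitude extended square 5; +1 → 6.

DP59uj56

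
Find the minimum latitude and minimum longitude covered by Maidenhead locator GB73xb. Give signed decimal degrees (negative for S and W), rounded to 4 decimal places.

Field G=6, B=1: +6·20° lon, +1·10° lat → SW at lon -60°, lat -80°.
Square 7, 3: +7·2° lon, +3·1° lat → SW at lon -46°, lat -77°.
Subsquare x=23, b=1: +23·0.0833333° lon, +1·0.0416667° lat → SW at lon -44.0833°, lat -76.9583°.
latitude -76.9583, longitude -44.0833.

-76.9583, -44.0833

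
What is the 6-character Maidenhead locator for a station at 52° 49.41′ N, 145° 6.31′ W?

Add 180° to longitude and 90° to latitude: 34.8948, 142.8235.
Field: lon ⌊34.8948/20⌋ = 1 → B; lat ⌊142.8235/10⌋ = 14 → O.
Square: lon ⌊14.8948/2⌋ = 7; lat ⌊2.8235/1⌋ = 2.
Subsquare: lon ⌊0.8948/0.0833333⌋ = 10 → k; lat ⌊0.8235/0.0416667⌋ = 19 → t.

BO72kt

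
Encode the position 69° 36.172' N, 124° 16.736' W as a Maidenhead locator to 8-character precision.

CP79uo64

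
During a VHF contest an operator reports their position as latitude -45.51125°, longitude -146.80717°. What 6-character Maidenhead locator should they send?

BE64ol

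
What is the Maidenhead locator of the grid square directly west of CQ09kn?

CQ09jn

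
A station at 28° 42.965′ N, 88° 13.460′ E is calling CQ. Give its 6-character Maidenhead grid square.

NL48cr

Add 180° to longitude and 90° to latitude: 268.2243, 118.7161.
Field: 268.2243/20 → 13 → N, 118.7161/10 → 11 → L; chars NL.
Square: 8.2243/2 → 4, 8.7161/1 → 8; chars 48.
Subsquare: 0.2243/0.0833333 → 2 → c, 0.7161/0.0416667 → 17 → r; chars cr.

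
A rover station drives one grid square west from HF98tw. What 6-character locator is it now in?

Longitude subsquare t = 19; −1 → 18 = s.
The latitude characters are unchanged.

HF98sw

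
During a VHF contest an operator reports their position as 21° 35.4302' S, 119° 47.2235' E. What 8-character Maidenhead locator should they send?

Add 180° to longitude and 90° to latitude: 299.78706, 68.40950.
Field (20°×10°, letters A–R): lon ⌊299.78706/20⌋ = 14 → O; lat ⌊68.40950/10⌋ = 6 → G.
Square (2°×1°, digits 0–9): lon ⌊19.78706/2⌋ = 9; lat ⌊8.40950/1⌋ = 8.
Subsquare (5′×2.5′, letters a–x): lon ⌊1.78706/0.0833333⌋ = 21 → v; lat ⌊0.40950/0.0416667⌋ = 9 → j.
Extended square (30″×15″, digits 0–9): lon ⌊0.03706/0.00833333⌋ = 4; lat ⌊0.03450/0.00416667⌋ = 8.

OG98vj48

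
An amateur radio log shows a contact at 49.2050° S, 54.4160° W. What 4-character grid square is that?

Offset from 180°W / 90°S: lon 125.58°, lat 40.80°.
Field: lon ⌊125.58/20⌋ = 6 → G; lat ⌊40.80/10⌋ = 4 → E.
Square: lon ⌊5.58/2⌋ = 2; lat ⌊0.80/1⌋ = 0.

GE20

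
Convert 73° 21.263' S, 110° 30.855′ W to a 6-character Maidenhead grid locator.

DB46rp

Offset from 180°W / 90°S: lon 69.4857°, lat 16.6456°.
Field (20°×10°, letters A–R): 69.4857/20 → 3 → D, 16.6456/10 → 1 → B; chars DB.
Square (2°×1°, digits 0–9): 9.4857/2 → 4, 6.6456/1 → 6; chars 46.
Subsquare (5′×2.5′, letters a–x): 1.4857/0.0833333 → 17 → r, 0.6456/0.0416667 → 15 → p; chars rp.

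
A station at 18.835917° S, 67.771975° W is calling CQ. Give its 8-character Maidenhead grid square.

FH61cd79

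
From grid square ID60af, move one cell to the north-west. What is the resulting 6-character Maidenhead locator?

Longitude subsquare a = 0; −1 → -1, wraps to 23 = x, carry into square.
Longitude square 6; −1 → 5.
Latitude subsquare f = 5; +1 → 6 = g.

ID50xg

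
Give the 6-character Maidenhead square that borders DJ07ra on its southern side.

DJ06rx

Latitude subsquare a = 0; −1 → -1, wraps to 23 = x, carry into square.
Latitude square 7; −1 → 6.
The longitude characters are unchanged.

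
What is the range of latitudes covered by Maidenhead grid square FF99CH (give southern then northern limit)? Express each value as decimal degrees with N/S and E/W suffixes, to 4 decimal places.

Field F=5, F=5: +5·20° lon, +5·10° lat → SW at lon -80°, lat -40°.
Square 9, 9: +9·2° lon, +9·1° lat → SW at lon -62°, lat -31°.
Subsquare c=2, h=7: +2·0.0833333° lon, +7·0.0416667° lat → SW at lon -61.8333°, lat -30.7083°.
Cell spans 0.0833333° lon × 0.0416667° lat.
south 30.7083° S, north 30.6667° S.

30.7083° S, 30.6667° S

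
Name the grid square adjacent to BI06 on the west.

AI96

Longitude square 0; −1 → -1, wraps to 9, carry into field.
Longitude field B = 1; −1 → 0 = A.
The latitude characters are unchanged.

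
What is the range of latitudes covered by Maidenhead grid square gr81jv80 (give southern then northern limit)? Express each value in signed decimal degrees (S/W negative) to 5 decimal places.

81.87500, 81.87917

Field G=6, R=17: +6·20° lon, +17·10° lat → SW at lon -60°, lat 80°.
Square 8, 1: +8·2° lon, +1·1° lat → SW at lon -44°, lat 81°.
Subsquare j=9, v=21: +9·0.0833333° lon, +21·0.0416667° lat → SW at lon -43.25°, lat 81.875°.
Extended square 8, 0: +8·0.00833333° lon, +0·0.00416667° lat → SW at lon -43.1833°, lat 81.875°.
Cell spans 0.00833333° lon × 0.00416667° lat.
south 81.87500, north 81.87917.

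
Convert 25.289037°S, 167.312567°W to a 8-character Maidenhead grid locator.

AG64ir20

Add 180° to longitude and 90° to latitude: 12.68743, 64.71096.
Field: 12.68743/20 → 0 → A, 64.71096/10 → 6 → G; chars AG.
Square: 12.68743/2 → 6, 4.71096/1 → 4; chars 64.
Subsquare: 0.68743/0.0833333 → 8 → i, 0.71096/0.0416667 → 17 → r; chars ir.
Extended square: 0.02077/0.00833333 → 2, 0.00263/0.00416667 → 0; chars 20.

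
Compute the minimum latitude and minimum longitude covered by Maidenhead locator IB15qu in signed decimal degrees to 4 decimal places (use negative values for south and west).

Field I=8, B=1: +8·20° lon, +1·10° lat → SW at lon -20°, lat -80°.
Square 1, 5: +1·2° lon, +5·1° lat → SW at lon -18°, lat -75°.
Subsquare q=16, u=20: +16·0.0833333° lon, +20·0.0416667° lat → SW at lon -16.6667°, lat -74.1667°.
latitude -74.1667, longitude -16.6667.

-74.1667, -16.6667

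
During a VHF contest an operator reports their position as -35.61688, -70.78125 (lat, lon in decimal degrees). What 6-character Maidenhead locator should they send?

Add 180° to longitude and 90° to latitude: 109.2188, 54.3831.
Field: lon ⌊109.2188/20⌋ = 5 → F; lat ⌊54.3831/10⌋ = 5 → F.
Square: lon ⌊9.2188/2⌋ = 4; lat ⌊4.3831/1⌋ = 4.
Subsquare: lon ⌊1.2188/0.0833333⌋ = 14 → o; lat ⌊0.3831/0.0416667⌋ = 9 → j.

FF44oj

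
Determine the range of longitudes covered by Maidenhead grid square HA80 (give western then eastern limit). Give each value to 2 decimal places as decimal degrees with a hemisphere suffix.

24.00° W, 22.00° W

Field H=7, A=0: +7·20° lon, +0·10° lat → SW at lon -40°, lat -90°.
Square 8, 0: +8·2° lon, +0·1° lat → SW at lon -24°, lat -90°.
Cell spans 2° lon × 1° lat.
west 24.00° W, east 22.00° W.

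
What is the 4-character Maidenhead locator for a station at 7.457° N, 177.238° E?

Offset from 180°W / 90°S: lon 357.24°, lat 97.46°.
Field: 357.24/20 → 17 → R, 97.46/10 → 9 → J; chars RJ.
Square: 17.24/2 → 8, 7.46/1 → 7; chars 87.

RJ87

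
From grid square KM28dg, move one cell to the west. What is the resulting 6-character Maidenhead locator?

Longitude subsquare d = 3; −1 → 2 = c.
The latitude characters are unchanged.

KM28cg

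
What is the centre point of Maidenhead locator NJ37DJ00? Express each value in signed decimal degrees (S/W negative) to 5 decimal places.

Field N=13, J=9: +13·20° lon, +9·10° lat → SW at lon 80°, lat 0°.
Square 3, 7: +3·2° lon, +7·1° lat → SW at lon 86°, lat 7°.
Subsquare d=3, j=9: +3·0.0833333° lon, +9·0.0416667° lat → SW at lon 86.25°, lat 7.375°.
Extended square 0, 0: +0·0.00833333° lon, +0·0.00416667° lat → SW at lon 86.25°, lat 7.375°.
Cell spans 0.00833333° lon × 0.00416667° lat. Centre is SW corner plus half of each.
latitude 7.37708, longitude 86.25417.

7.37708, 86.25417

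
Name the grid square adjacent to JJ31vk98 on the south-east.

Longitude extended square 9; +1 → 10, wraps to 0, carry into subsquare.
Longitude subsquare v = 21; +1 → 22 = w.
Latitude extended square 8; −1 → 7.

JJ31wk07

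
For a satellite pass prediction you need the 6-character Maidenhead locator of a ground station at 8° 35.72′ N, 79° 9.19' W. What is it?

Offset from 180°W / 90°S: lon 100.8468°, lat 98.5953°.
Field: 100.8468/20 → 5 → F, 98.5953/10 → 9 → J; chars FJ.
Square: 0.8468/2 → 0, 8.5953/1 → 8; chars 08.
Subsquare: 0.8468/0.0833333 → 10 → k, 0.5953/0.0416667 → 14 → o; chars ko.

FJ08ko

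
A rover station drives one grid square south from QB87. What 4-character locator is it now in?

QB86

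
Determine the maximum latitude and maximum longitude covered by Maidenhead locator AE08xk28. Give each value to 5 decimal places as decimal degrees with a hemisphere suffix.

Field A=0, E=4: +0·20° lon, +4·10° lat → SW at lon -180°, lat -50°.
Square 0, 8: +0·2° lon, +8·1° lat → SW at lon -180°, lat -42°.
Subsquare x=23, k=10: +23·0.0833333° lon, +10·0.0416667° lat → SW at lon -178.083°, lat -41.5833°.
Extended square 2, 8: +2·0.00833333° lon, +8·0.00416667° lat → SW at lon -178.067°, lat -41.55°.
Cell spans 0.00833333° lon × 0.00416667° lat. NE corner is SW corner plus one full cell.
latitude 41.54583° S, longitude 178.05833° W.

41.54583° S, 178.05833° W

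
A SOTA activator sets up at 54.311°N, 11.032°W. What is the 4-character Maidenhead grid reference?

Offset from 180°W / 90°S: lon 168.97°, lat 144.31°.
Field (20°×10°, letters A–R): lon ⌊168.97/20⌋ = 8 → I; lat ⌊144.31/10⌋ = 14 → O.
Square (2°×1°, digits 0–9): lon ⌊8.97/2⌋ = 4; lat ⌊4.31/1⌋ = 4.

IO44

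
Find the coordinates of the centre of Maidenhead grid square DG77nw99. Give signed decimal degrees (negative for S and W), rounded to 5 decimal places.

Field D=3, G=6: +3·20° lon, +6·10° lat → SW at lon -120°, lat -30°.
Square 7, 7: +7·2° lon, +7·1° lat → SW at lon -106°, lat -23°.
Subsquare n=13, w=22: +13·0.0833333° lon, +22·0.0416667° lat → SW at lon -104.917°, lat -22.0833°.
Extended square 9, 9: +9·0.00833333° lon, +9·0.00416667° lat → SW at lon -104.842°, lat -22.0458°.
Cell spans 0.00833333° lon × 0.00416667° lat. Centre is SW corner plus half of each.
latitude -22.04375, longitude -104.83750.

-22.04375, -104.83750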